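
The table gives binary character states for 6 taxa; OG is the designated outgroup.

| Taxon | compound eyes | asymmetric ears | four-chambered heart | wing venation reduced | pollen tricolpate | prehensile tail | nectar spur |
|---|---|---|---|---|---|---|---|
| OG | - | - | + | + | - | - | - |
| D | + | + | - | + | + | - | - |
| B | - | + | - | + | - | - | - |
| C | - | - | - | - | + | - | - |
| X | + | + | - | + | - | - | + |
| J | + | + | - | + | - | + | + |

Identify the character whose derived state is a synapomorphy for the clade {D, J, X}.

compound eyes

Character polarity is set by the outgroup: the derived state is whichever differs from the outgroup's state, so for four-chambered heart, wing venation reduced the derived state is '-', and for the remaining characters it is '+'.
compound eyes (derived state '+') is shared by D, J, and X — a synapomorphy uniting that clade.
asymmetric ears: derived state '+' in B, D, J, and X only — synapomorphy for {B, D, J, X}.
All ingroup taxa share the derived state '-' for four-chambered heart; it defines the ingroup but does not resolve relationships within it.
wing venation reduced: derived state '-' in C only — an autapomorphy, so it tells us nothing about relationships among taxa.
pollen tricolpate groups C and D, which is incompatible with the clades supported by the remaining characters; treating it as convergent (homoplasy) costs fewer steps than any alternative tree.
prehensile tail (derived state '+') is unique to J (autapomorphy; uninformative for grouping).
nectar spur (derived state '+') is shared by J and X — a synapomorphy uniting that clade.
Most parsimonious ingroup topology: (((D,(X,J)),B),C).
The clade {D, J, X} is supported by compound eyes: its derived state '+' occurs in exactly those taxa and in no other taxon (including the outgroup).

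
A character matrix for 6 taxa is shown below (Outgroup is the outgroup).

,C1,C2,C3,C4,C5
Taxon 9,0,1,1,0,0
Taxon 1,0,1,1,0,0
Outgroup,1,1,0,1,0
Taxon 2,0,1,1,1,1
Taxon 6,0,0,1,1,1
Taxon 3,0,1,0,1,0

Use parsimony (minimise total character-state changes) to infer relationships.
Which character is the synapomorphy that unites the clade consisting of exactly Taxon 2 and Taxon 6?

Character polarity is set by the outgroup: the derived state is whichever differs from the outgroup's state, so for C1, C2, C4 the derived state is '0', and for the remaining characters it is '1'.
C1 (derived state '0') is shared by all ingroup taxa — unites the whole ingroup.
C2: derived state '0' in Taxon 6 only — an autapomorphy, so it tells us nothing about relationships among taxa.
Only Taxon 1, Taxon 2, Taxon 6, and Taxon 9 show the derived state '1' for C3, supporting them as a clade.
C4 (derived state '0') is shared by Taxon 1 and Taxon 9 — a synapomorphy uniting that clade.
C5 (derived state '1') is shared by Taxon 2 and Taxon 6 — a synapomorphy uniting that clade.
Most parsimonious ingroup topology: (Taxon 3,((Taxon 9,Taxon 1),(Taxon 2,Taxon 6))).
The clade {Taxon 2, Taxon 6} is supported by C5: its derived state '1' occurs in exactly those taxa and in no other taxon (including the outgroup).

C5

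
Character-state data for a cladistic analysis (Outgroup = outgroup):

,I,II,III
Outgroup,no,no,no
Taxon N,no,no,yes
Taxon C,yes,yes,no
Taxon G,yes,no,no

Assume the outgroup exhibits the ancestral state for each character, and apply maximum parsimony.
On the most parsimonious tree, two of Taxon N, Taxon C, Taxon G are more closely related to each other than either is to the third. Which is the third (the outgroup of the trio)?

Taxon N

The outgroup has state 'no' for every character, so 'yes' is the derived state throughout.
I (derived state 'yes') is shared by Taxon C and Taxon G — a synapomorphy uniting that clade.
II: derived state 'yes' in Taxon C only — an autapomorphy, so it tells us nothing about relationships among taxa.
III: derived state 'yes' in Taxon N only — an autapomorphy, so it tells us nothing about relationships among taxa.
Most parsimonious ingroup topology: (Taxon N,(Taxon C,Taxon G)).
Taxon G and Taxon C share a more recent common ancestor with each other than either does with Taxon N, so Taxon N is the least closely related of the three.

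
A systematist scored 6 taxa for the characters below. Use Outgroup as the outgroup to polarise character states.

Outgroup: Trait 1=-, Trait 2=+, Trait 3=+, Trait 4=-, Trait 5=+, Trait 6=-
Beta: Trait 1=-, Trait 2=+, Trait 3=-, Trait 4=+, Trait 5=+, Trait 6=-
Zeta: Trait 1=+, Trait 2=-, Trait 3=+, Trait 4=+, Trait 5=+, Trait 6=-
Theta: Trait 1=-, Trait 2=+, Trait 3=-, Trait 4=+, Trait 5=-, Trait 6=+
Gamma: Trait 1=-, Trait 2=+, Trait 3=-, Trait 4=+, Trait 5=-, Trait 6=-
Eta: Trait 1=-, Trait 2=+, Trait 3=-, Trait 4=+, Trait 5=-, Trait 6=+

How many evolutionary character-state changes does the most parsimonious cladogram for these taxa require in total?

6

Character polarity is set by the outgroup: the derived state is whichever differs from the outgroup's state, so for Trait 2, Trait 3, Trait 5 the derived state is '-', and for the remaining characters it is '+'.
Trait 1 (derived state '+') is unique to Zeta (autapomorphy; uninformative for grouping).
Trait 2: derived state '-' in Zeta only — an autapomorphy, so it tells us nothing about relationships among taxa.
Trait 3 (derived state '-') is shared by Beta, Eta, Gamma, and Theta — a synapomorphy uniting that clade.
Trait 4 (derived state '+') is shared by all ingroup taxa — unites the whole ingroup.
Trait 5: derived state '-' in Eta, Gamma, and Theta only — synapomorphy for {Eta, Gamma, Theta}.
Only Eta and Theta show the derived state '+' for Trait 6, supporting them as a clade.
Most parsimonious ingroup topology: ((Beta,((Theta,Eta),Gamma)),Zeta).
Changes per character on this tree: Trait 1: 1; Trait 2: 1; Trait 3: 1; Trait 4: 1; Trait 5: 1; Trait 6: 1.
Total = 6.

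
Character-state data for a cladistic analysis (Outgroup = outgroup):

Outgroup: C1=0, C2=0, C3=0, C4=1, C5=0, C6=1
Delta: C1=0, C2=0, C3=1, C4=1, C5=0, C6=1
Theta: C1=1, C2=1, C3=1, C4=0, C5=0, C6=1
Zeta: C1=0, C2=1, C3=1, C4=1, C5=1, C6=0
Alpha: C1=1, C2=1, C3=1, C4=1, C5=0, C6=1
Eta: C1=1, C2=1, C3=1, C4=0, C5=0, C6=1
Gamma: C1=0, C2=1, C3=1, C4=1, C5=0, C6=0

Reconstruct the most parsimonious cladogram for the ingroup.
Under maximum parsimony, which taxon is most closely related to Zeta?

Character polarity is set by the outgroup: the derived state is whichever differs from the outgroup's state, so for C4, C6 the derived state is '0', and for the remaining characters it is '1'.
C1: derived state '1' in Alpha, Eta, and Theta only — synapomorphy for {Alpha, Eta, Theta}.
Only Alpha, Eta, Gamma, Theta, and Zeta show the derived state '1' for C2, supporting them as a clade.
C3 (derived state '1') is shared by all ingroup taxa — unites the whole ingroup.
C4 (derived state '0') is shared by Eta and Theta — a synapomorphy uniting that clade.
C5 (derived state '1') is unique to Zeta (autapomorphy; uninformative for grouping).
C6: derived state '0' in Gamma and Zeta only — synapomorphy for {Gamma, Zeta}.
Most parsimonious ingroup topology: (Delta,(((Theta,Eta),Alpha),(Zeta,Gamma))).
Zeta and Gamma form a cherry on this tree, so they are sister taxa.

Gamma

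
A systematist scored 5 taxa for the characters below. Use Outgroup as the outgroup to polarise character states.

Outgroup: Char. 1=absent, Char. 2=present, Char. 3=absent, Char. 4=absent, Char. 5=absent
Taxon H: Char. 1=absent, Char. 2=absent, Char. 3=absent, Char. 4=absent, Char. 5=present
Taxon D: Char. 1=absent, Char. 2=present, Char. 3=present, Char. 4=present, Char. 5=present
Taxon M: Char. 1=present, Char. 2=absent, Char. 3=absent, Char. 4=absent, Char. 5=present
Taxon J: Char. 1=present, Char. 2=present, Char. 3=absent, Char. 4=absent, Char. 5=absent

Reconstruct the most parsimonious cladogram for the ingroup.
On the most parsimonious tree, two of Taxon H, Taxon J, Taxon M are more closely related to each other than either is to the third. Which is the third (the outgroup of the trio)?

Taxon J

Character polarity is set by the outgroup: the derived state is whichever differs from the outgroup's state, so for Char. 2 the derived state is 'absent', and for the remaining characters it is 'present'.
Char. 1 (state 'present') occurs in Taxon J and Taxon M but conflicts with the nesting implied by the other characters — most parsimoniously interpreted as homoplasy.
Char. 2 (derived state 'absent') is shared by Taxon H and Taxon M — a synapomorphy uniting that clade.
Char. 3: derived state 'present' in Taxon D only — an autapomorphy, so it tells us nothing about relationships among taxa.
Char. 4 (derived state 'present') is unique to Taxon D (autapomorphy; uninformative for grouping).
Only Taxon D, Taxon H, and Taxon M show the derived state 'present' for Char. 5, supporting them as a clade.
Most parsimonious ingroup topology: (((Taxon H,Taxon M),Taxon D),Taxon J).
Taxon H and Taxon M share a more recent common ancestor with each other than either does with Taxon J, so Taxon J is the least closely related of the three.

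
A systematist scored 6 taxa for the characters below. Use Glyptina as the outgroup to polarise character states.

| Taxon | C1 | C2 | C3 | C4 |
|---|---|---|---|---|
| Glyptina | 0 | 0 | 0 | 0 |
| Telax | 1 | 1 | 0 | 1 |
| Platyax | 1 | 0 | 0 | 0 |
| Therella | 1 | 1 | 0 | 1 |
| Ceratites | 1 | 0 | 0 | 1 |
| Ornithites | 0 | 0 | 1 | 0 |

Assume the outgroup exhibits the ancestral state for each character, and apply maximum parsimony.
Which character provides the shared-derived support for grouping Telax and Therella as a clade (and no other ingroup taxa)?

The outgroup has state '0' for every character, so '1' is the derived state throughout.
C1 (derived state '1') is shared by Ceratites, Platyax, Telax, and Therella — a synapomorphy uniting that clade.
C2: derived state '1' in Telax and Therella only — synapomorphy for {Telax, Therella}.
C3: derived state '1' in Ornithites only — an autapomorphy, so it tells us nothing about relationships among taxa.
C4: derived state '1' in Ceratites, Telax, and Therella only — synapomorphy for {Ceratites, Telax, Therella}.
Most parsimonious ingroup topology: ((((Telax,Therella),Ceratites),Platyax),Ornithites).
The clade {Telax, Therella} is supported by C2: its derived state '1' occurs in exactly those taxa and in no other taxon (including the outgroup).

C2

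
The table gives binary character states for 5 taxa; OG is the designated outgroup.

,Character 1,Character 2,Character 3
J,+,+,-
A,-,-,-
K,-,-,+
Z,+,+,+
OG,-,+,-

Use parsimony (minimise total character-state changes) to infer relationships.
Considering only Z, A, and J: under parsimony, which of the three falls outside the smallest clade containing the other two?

A

Character polarity is set by the outgroup: the derived state is whichever differs from the outgroup's state, so for Character 2 the derived state is '-', and for the remaining characters it is '+'.
Only J and Z show the derived state '+' for Character 1, supporting them as a clade.
Character 2: derived state '-' in A and K only — synapomorphy for {A, K}.
Character 3 groups K and Z, which is incompatible with the clades supported by the remaining characters; treating it as convergent (homoplasy) costs fewer steps than any alternative tree.
Most parsimonious ingroup topology: ((Z,J),(K,A)).
Z and J share a more recent common ancestor with each other than either does with A, so A is the least closely related of the three.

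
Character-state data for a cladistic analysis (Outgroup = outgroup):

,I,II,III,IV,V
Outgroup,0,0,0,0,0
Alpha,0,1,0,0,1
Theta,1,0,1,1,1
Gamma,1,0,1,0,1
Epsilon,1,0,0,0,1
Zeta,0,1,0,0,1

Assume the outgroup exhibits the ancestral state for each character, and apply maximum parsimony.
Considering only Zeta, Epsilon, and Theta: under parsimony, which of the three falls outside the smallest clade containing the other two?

The outgroup has state '0' for every character, so '1' is the derived state throughout.
Only Epsilon, Gamma, and Theta show the derived state '1' for I, supporting them as a clade.
II (derived state '1') is shared by Alpha and Zeta — a synapomorphy uniting that clade.
Only Gamma and Theta show the derived state '1' for III, supporting them as a clade.
IV: derived state '1' in Theta only — an autapomorphy, so it tells us nothing about relationships among taxa.
V (derived state '1') is shared by all ingroup taxa — unites the whole ingroup.
Most parsimonious ingroup topology: ((Alpha,Zeta),((Theta,Gamma),Epsilon)).
Epsilon and Theta share a more recent common ancestor with each other than either does with Zeta, so Zeta is the least closely related of the three.

Zeta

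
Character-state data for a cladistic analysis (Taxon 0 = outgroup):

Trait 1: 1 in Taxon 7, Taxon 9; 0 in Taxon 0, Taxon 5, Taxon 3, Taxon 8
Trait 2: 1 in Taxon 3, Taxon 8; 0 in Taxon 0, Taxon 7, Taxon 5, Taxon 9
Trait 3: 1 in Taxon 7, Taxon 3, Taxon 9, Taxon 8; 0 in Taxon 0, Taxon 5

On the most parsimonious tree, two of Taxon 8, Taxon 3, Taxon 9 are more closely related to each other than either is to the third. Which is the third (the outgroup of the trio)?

The outgroup has state '0' for every character, so '1' is the derived state throughout.
Only Taxon 7 and Taxon 9 show the derived state '1' for Trait 1, supporting them as a clade.
Only Taxon 3 and Taxon 8 show the derived state '1' for Trait 2, supporting them as a clade.
Only Taxon 3, Taxon 7, Taxon 8, and Taxon 9 show the derived state '1' for Trait 3, supporting them as a clade.
Most parsimonious ingroup topology: (((Taxon 7,Taxon 9),(Taxon 3,Taxon 8)),Taxon 5).
Taxon 3 and Taxon 8 share a more recent common ancestor with each other than either does with Taxon 9, so Taxon 9 is the least closely related of the three.

Taxon 9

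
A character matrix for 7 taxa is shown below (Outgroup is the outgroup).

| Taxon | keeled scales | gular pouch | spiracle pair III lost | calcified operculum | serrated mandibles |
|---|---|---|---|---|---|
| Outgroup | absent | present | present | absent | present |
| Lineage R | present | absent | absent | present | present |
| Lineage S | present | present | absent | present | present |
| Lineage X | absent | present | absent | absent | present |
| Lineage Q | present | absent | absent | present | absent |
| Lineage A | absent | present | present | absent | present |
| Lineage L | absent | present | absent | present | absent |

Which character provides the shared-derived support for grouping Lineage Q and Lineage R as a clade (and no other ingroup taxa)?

Character polarity is set by the outgroup: the derived state is whichever differs from the outgroup's state, so for gular pouch, spiracle pair III lost, serrated mandibles the derived state is 'absent', and for the remaining characters it is 'present'.
Only Lineage Q, Lineage R, and Lineage S show the derived state 'present' for keeled scales, supporting them as a clade.
gular pouch (derived state 'absent') is shared by Lineage Q and Lineage R — a synapomorphy uniting that clade.
Only Lineage L, Lineage Q, Lineage R, Lineage S, and Lineage X show the derived state 'absent' for spiracle pair III lost, supporting them as a clade.
Only Lineage L, Lineage Q, Lineage R, and Lineage S show the derived state 'present' for calcified operculum, supporting them as a clade.
serrated mandibles (state 'absent') occurs in Lineage L and Lineage Q but conflicts with the nesting implied by the other characters — most parsimoniously interpreted as homoplasy.
Most parsimonious ingroup topology: (((((Lineage R,Lineage Q),Lineage S),Lineage L),Lineage X),Lineage A).
The clade {Lineage Q, Lineage R} is supported by gular pouch: its derived state 'absent' occurs in exactly those taxa and in no other taxon (including the outgroup).

gular pouch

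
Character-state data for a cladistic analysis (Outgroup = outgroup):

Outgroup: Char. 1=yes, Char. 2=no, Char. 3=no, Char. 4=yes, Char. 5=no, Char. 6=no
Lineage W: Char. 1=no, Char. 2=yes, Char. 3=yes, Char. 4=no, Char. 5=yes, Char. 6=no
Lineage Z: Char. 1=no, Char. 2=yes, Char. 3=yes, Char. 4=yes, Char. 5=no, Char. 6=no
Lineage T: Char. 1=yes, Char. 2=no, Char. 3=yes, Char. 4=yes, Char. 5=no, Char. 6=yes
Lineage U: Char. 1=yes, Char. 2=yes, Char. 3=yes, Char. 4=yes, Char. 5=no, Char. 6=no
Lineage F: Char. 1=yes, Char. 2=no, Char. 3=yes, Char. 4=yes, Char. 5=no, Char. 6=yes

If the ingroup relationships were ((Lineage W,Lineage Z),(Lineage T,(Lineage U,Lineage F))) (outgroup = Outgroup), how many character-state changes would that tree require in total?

Map each character onto ((Lineage W,Lineage Z),(Lineage T,(Lineage U,Lineage F))) (rooted by Outgroup) and count the minimum state changes it requires (Fitch parsimony):
Char. 1: 1; Char. 2: 2; Char. 3: 1; Char. 4: 1; Char. 5: 1; Char. 6: 2.
Total tree length = 8.

8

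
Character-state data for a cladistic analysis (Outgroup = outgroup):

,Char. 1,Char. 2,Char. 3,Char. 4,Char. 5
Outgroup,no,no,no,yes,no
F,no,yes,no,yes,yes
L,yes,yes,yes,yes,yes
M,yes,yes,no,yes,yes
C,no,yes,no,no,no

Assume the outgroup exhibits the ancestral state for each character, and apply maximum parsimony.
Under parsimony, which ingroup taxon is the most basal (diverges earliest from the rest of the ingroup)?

C

Character polarity is set by the outgroup: the derived state is whichever differs from the outgroup's state, so for Char. 4 the derived state is 'no', and for the remaining characters it is 'yes'.
Char. 1: derived state 'yes' in L and M only — synapomorphy for {L, M}.
All ingroup taxa share the derived state 'yes' for Char. 2; it defines the ingroup but does not resolve relationships within it.
Char. 3 (derived state 'yes') is unique to L (autapomorphy; uninformative for grouping).
Char. 4 (derived state 'no') is unique to C (autapomorphy; uninformative for grouping).
Only F, L, and M show the derived state 'yes' for Char. 5, supporting them as a clade.
Most parsimonious ingroup topology: ((F,(L,M)),C).
C is sister to the clade containing all other ingroup taxa, so it is the earliest-diverging (most basal) ingroup lineage.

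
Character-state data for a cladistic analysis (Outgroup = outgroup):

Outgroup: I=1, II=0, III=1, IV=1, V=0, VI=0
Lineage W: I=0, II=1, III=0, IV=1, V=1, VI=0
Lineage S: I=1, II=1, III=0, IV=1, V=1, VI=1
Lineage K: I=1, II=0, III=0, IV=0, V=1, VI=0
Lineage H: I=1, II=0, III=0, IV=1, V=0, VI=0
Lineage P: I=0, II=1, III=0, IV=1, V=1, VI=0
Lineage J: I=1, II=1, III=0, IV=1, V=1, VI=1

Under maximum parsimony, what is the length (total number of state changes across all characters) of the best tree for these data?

Character polarity is set by the outgroup: the derived state is whichever differs from the outgroup's state, so for I, III, IV the derived state is '0', and for the remaining characters it is '1'.
I (derived state '0') is shared by Lineage P and Lineage W — a synapomorphy uniting that clade.
II: derived state '1' in Lineage J, Lineage P, Lineage S, and Lineage W only — synapomorphy for {Lineage J, Lineage P, Lineage S, Lineage W}.
III (derived state '0') is shared by all ingroup taxa — unites the whole ingroup.
IV (derived state '0') is unique to Lineage K (autapomorphy; uninformative for grouping).
V: derived state '1' in Lineage J, Lineage K, Lineage P, Lineage S, and Lineage W only — synapomorphy for {Lineage J, Lineage K, Lineage P, Lineage S, Lineage W}.
VI: derived state '1' in Lineage J and Lineage S only — synapomorphy for {Lineage J, Lineage S}.
Most parsimonious ingroup topology: ((((Lineage W,Lineage P),(Lineage S,Lineage J)),Lineage K),Lineage H).
Changes per character on this tree: I: 1; II: 1; III: 1; IV: 1; V: 1; VI: 1.
Total = 6.

6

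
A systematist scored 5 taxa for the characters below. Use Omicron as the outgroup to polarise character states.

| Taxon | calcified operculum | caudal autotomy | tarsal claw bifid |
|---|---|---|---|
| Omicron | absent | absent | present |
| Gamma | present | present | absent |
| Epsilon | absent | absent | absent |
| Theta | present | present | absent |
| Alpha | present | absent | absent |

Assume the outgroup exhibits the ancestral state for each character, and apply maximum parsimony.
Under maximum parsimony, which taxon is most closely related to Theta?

Gamma

Character polarity is set by the outgroup: the derived state is whichever differs from the outgroup's state, so for tarsal claw bifid the derived state is 'absent', and for the remaining characters it is 'present'.
calcified operculum (derived state 'present') is shared by Alpha, Gamma, and Theta — a synapomorphy uniting that clade.
caudal autotomy: derived state 'present' in Gamma and Theta only — synapomorphy for {Gamma, Theta}.
All ingroup taxa share the derived state 'absent' for tarsal claw bifid; it defines the ingroup but does not resolve relationships within it.
Most parsimonious ingroup topology: (((Gamma,Theta),Alpha),Epsilon).
Theta and Gamma form a cherry on this tree, so they are sister taxa.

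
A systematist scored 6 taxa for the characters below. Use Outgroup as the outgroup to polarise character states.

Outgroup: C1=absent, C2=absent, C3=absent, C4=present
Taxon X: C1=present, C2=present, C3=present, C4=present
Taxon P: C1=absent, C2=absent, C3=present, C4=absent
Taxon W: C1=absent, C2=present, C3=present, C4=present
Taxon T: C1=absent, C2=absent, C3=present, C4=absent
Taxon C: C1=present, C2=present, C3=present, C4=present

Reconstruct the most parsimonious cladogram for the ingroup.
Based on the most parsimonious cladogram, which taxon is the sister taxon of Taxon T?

Taxon P

Character polarity is set by the outgroup: the derived state is whichever differs from the outgroup's state, so for C4 the derived state is 'absent', and for the remaining characters it is 'present'.
C1: derived state 'present' in Taxon C and Taxon X only — synapomorphy for {Taxon C, Taxon X}.
Only Taxon C, Taxon W, and Taxon X show the derived state 'present' for C2, supporting them as a clade.
All ingroup taxa share the derived state 'present' for C3; it defines the ingroup but does not resolve relationships within it.
Only Taxon P and Taxon T show the derived state 'absent' for C4, supporting them as a clade.
Most parsimonious ingroup topology: (((Taxon X,Taxon C),Taxon W),(Taxon P,Taxon T)).
Taxon T and Taxon P form a cherry on this tree, so they are sister taxa.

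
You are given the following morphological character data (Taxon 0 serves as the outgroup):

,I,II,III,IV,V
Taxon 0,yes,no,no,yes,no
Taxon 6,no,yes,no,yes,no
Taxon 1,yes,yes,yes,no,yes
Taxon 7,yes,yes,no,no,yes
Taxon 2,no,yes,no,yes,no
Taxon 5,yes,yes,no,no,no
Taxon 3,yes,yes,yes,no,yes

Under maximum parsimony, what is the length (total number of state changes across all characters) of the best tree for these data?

Character polarity is set by the outgroup: the derived state is whichever differs from the outgroup's state, so for I, IV the derived state is 'no', and for the remaining characters it is 'yes'.
I (derived state 'no') is shared by Taxon 2 and Taxon 6 — a synapomorphy uniting that clade.
II (derived state 'yes') is shared by all ingroup taxa — unites the whole ingroup.
III (derived state 'yes') is shared by Taxon 1 and Taxon 3 — a synapomorphy uniting that clade.
IV (derived state 'no') is shared by Taxon 1, Taxon 3, Taxon 5, and Taxon 7 — a synapomorphy uniting that clade.
V (derived state 'yes') is shared by Taxon 1, Taxon 3, and Taxon 7 — a synapomorphy uniting that clade.
Most parsimonious ingroup topology: ((Taxon 6,Taxon 2),(((Taxon 1,Taxon 3),Taxon 7),Taxon 5)).
Changes per character on this tree: I: 1; II: 1; III: 1; IV: 1; V: 1.
Total = 5.

5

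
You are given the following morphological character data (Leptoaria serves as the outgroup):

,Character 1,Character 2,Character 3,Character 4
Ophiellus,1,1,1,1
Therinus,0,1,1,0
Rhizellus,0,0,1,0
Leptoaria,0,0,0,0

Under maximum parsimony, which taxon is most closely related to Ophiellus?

The outgroup has state '0' for every character, so '1' is the derived state throughout.
Character 1: derived state '1' in Ophiellus only — an autapomorphy, so it tells us nothing about relationships among taxa.
Character 2 (derived state '1') is shared by Ophiellus and Therinus — a synapomorphy uniting that clade.
Character 3 (derived state '1') is shared by all ingroup taxa — unites the whole ingroup.
Character 4: derived state '1' in Ophiellus only — an autapomorphy, so it tells us nothing about relationships among taxa.
Most parsimonious ingroup topology: ((Ophiellus,Therinus),Rhizellus).
Ophiellus and Therinus form a cherry on this tree, so they are sister taxa.

Therinus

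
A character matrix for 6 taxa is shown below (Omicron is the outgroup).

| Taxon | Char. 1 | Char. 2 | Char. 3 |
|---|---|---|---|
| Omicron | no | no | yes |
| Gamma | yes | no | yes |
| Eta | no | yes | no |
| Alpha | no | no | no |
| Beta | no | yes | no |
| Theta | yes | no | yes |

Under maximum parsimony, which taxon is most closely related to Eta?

Beta

Character polarity is set by the outgroup: the derived state is whichever differs from the outgroup's state, so for Char. 3 the derived state is 'no', and for the remaining characters it is 'yes'.
Char. 1: derived state 'yes' in Gamma and Theta only — synapomorphy for {Gamma, Theta}.
Only Beta and Eta show the derived state 'yes' for Char. 2, supporting them as a clade.
Char. 3: derived state 'no' in Alpha, Beta, and Eta only — synapomorphy for {Alpha, Beta, Eta}.
Most parsimonious ingroup topology: ((Gamma,Theta),((Eta,Beta),Alpha)).
Eta and Beta form a cherry on this tree, so they are sister taxa.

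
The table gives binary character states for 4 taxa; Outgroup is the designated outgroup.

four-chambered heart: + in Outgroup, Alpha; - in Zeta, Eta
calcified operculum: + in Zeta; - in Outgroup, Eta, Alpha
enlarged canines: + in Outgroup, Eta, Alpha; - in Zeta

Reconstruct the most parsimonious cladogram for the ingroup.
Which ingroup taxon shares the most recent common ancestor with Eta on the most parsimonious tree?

Character polarity is set by the outgroup: the derived state is whichever differs from the outgroup's state, so for four-chambered heart, enlarged canines the derived state is '-', and for the remaining characters it is '+'.
Only Eta and Zeta show the derived state '-' for four-chambered heart, supporting them as a clade.
calcified operculum (derived state '+') is unique to Zeta (autapomorphy; uninformative for grouping).
enlarged canines (derived state '-') is unique to Zeta (autapomorphy; uninformative for grouping).
Most parsimonious ingroup topology: ((Zeta,Eta),Alpha).
Eta and Zeta form a cherry on this tree, so they are sister taxa.

Zeta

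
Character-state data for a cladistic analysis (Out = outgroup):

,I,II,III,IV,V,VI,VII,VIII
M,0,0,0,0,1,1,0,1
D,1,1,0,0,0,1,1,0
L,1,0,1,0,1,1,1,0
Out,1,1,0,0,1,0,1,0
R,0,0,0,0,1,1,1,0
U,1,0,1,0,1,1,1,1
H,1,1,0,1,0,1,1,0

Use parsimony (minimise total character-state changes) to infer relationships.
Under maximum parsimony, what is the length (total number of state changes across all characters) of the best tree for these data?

9

Character polarity is set by the outgroup: the derived state is whichever differs from the outgroup's state, so for I, II, V, VII the derived state is '0', and for the remaining characters it is '1'.
I: derived state '0' in M and R only — synapomorphy for {M, R}.
II (derived state '0') is shared by L, M, R, and U — a synapomorphy uniting that clade.
Only L and U show the derived state '1' for III, supporting them as a clade.
IV (derived state '1') is unique to H (autapomorphy; uninformative for grouping).
Only D and H show the derived state '0' for V, supporting them as a clade.
VI (derived state '1') is shared by all ingroup taxa — unites the whole ingroup.
VII: derived state '0' in M only — an autapomorphy, so it tells us nothing about relationships among taxa.
VIII groups M and U, which is incompatible with the clades supported by the remaining characters; treating it as convergent (homoplasy) costs fewer steps than any alternative tree.
Most parsimonious ingroup topology: ((H,D),((L,U),(R,M))).
Changes per character on this tree: I: 1; II: 1; III: 1; IV: 1; V: 1; VI: 1; VII: 1; VIII: 2.
Total = 9.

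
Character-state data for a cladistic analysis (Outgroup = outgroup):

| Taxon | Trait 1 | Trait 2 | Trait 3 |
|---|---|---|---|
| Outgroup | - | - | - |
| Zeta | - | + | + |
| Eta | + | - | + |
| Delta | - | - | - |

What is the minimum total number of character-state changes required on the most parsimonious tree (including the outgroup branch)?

The outgroup has state '-' for every character, so '+' is the derived state throughout.
Trait 1 (derived state '+') is unique to Eta (autapomorphy; uninformative for grouping).
Trait 2: derived state '+' in Zeta only — an autapomorphy, so it tells us nothing about relationships among taxa.
Trait 3 (derived state '+') is shared by Eta and Zeta — a synapomorphy uniting that clade.
Most parsimonious ingroup topology: ((Zeta,Eta),Delta).
Changes per character on this tree: Trait 1: 1; Trait 2: 1; Trait 3: 1.
Total = 3.

3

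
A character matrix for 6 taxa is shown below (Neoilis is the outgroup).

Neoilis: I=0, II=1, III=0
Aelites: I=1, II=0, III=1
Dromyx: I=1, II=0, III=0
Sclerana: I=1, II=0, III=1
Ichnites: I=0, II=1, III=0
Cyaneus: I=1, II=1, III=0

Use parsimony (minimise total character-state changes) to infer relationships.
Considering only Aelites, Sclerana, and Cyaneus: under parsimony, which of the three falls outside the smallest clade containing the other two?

Cyaneus

Character polarity is set by the outgroup: the derived state is whichever differs from the outgroup's state, so for II the derived state is '0', and for the remaining characters it is '1'.
Only Aelites, Cyaneus, Dromyx, and Sclerana show the derived state '1' for I, supporting them as a clade.
II (derived state '0') is shared by Aelites, Dromyx, and Sclerana — a synapomorphy uniting that clade.
III (derived state '1') is shared by Aelites and Sclerana — a synapomorphy uniting that clade.
Most parsimonious ingroup topology: ((((Aelites,Sclerana),Dromyx),Cyaneus),Ichnites).
Aelites and Sclerana share a more recent common ancestor with each other than either does with Cyaneus, so Cyaneus is the least closely related of the three.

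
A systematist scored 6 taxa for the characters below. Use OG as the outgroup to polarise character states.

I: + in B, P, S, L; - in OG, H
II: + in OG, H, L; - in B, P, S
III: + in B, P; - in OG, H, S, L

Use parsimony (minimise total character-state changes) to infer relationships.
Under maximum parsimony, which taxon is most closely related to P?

Character polarity is set by the outgroup: the derived state is whichever differs from the outgroup's state, so for II the derived state is '-', and for the remaining characters it is '+'.
Only B, L, P, and S show the derived state '+' for I, supporting them as a clade.
II: derived state '-' in B, P, and S only — synapomorphy for {B, P, S}.
III (derived state '+') is shared by B and P — a synapomorphy uniting that clade.
Most parsimonious ingroup topology: ((((B,P),S),L),H).
P and B form a cherry on this tree, so they are sister taxa.

B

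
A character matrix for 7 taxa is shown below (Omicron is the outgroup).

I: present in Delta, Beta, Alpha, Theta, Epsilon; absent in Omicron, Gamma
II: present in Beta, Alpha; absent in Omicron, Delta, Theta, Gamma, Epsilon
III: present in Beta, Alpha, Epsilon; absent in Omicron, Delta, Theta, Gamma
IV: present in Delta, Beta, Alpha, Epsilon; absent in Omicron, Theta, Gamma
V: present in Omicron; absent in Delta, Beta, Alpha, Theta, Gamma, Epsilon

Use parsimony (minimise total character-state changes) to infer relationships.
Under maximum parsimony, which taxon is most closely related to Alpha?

Beta

Character polarity is set by the outgroup: the derived state is whichever differs from the outgroup's state, so for V the derived state is 'absent', and for the remaining characters it is 'present'.
I: derived state 'present' in Alpha, Beta, Delta, Epsilon, and Theta only — synapomorphy for {Alpha, Beta, Delta, Epsilon, Theta}.
II: derived state 'present' in Alpha and Beta only — synapomorphy for {Alpha, Beta}.
III (derived state 'present') is shared by Alpha, Beta, and Epsilon — a synapomorphy uniting that clade.
IV (derived state 'present') is shared by Alpha, Beta, Delta, and Epsilon — a synapomorphy uniting that clade.
V (derived state 'absent') is shared by all ingroup taxa — unites the whole ingroup.
Most parsimonious ingroup topology: (((((Alpha,Beta),Epsilon),Delta),Theta),Gamma).
Alpha and Beta form a cherry on this tree, so they are sister taxa.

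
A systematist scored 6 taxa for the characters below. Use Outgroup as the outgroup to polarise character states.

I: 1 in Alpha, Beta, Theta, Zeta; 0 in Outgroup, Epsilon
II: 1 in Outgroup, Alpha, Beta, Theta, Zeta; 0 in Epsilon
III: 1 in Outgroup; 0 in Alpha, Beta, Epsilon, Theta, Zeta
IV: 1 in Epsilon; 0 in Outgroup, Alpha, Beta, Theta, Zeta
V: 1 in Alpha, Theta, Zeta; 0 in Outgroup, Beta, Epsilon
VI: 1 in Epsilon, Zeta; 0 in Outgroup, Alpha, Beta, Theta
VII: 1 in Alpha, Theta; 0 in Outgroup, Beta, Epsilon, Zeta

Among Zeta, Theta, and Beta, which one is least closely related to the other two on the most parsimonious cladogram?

Beta

Character polarity is set by the outgroup: the derived state is whichever differs from the outgroup's state, so for II, III the derived state is '0', and for the remaining characters it is '1'.
I: derived state '1' in Alpha, Beta, Theta, and Zeta only — synapomorphy for {Alpha, Beta, Theta, Zeta}.
II (derived state '0') is unique to Epsilon (autapomorphy; uninformative for grouping).
All ingroup taxa share the derived state '0' for III; it defines the ingroup but does not resolve relationships within it.
IV: derived state '1' in Epsilon only — an autapomorphy, so it tells us nothing about relationships among taxa.
V (derived state '1') is shared by Alpha, Theta, and Zeta — a synapomorphy uniting that clade.
VI (state '1') occurs in Epsilon and Zeta but conflicts with the nesting implied by the other characters — most parsimoniously interpreted as homoplasy.
VII: derived state '1' in Alpha and Theta only — synapomorphy for {Alpha, Theta}.
Most parsimonious ingroup topology: ((((Theta,Alpha),Zeta),Beta),Epsilon).
Theta and Zeta share a more recent common ancestor with each other than either does with Beta, so Beta is the least closely related of the three.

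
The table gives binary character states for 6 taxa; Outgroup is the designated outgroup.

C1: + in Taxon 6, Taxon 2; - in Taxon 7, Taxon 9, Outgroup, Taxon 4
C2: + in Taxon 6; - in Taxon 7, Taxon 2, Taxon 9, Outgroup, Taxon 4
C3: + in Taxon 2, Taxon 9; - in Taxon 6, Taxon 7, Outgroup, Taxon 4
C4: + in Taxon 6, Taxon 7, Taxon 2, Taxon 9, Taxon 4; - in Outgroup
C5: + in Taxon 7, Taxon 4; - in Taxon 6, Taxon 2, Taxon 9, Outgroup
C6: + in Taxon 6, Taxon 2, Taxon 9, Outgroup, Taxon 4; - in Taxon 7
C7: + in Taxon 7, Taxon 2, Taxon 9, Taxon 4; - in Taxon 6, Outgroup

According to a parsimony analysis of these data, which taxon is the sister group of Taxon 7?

Character polarity is set by the outgroup: the derived state is whichever differs from the outgroup's state, so for C6 the derived state is '-', and for the remaining characters it is '+'.
C1 groups Taxon 2 and Taxon 6, which is incompatible with the clades supported by the remaining characters; treating it as convergent (homoplasy) costs fewer steps than any alternative tree.
C2: derived state '+' in Taxon 6 only — an autapomorphy, so it tells us nothing about relationships among taxa.
C3: derived state '+' in Taxon 2 and Taxon 9 only — synapomorphy for {Taxon 2, Taxon 9}.
C4 (derived state '+') is shared by all ingroup taxa — unites the whole ingroup.
C5: derived state '+' in Taxon 4 and Taxon 7 only — synapomorphy for {Taxon 4, Taxon 7}.
C6: derived state '-' in Taxon 7 only — an autapomorphy, so it tells us nothing about relationships among taxa.
C7 (derived state '+') is shared by Taxon 2, Taxon 4, Taxon 7, and Taxon 9 — a synapomorphy uniting that clade.
Most parsimonious ingroup topology: (((Taxon 2,Taxon 9),(Taxon 7,Taxon 4)),Taxon 6).
Taxon 7 and Taxon 4 form a cherry on this tree, so they are sister taxa.

Taxon 4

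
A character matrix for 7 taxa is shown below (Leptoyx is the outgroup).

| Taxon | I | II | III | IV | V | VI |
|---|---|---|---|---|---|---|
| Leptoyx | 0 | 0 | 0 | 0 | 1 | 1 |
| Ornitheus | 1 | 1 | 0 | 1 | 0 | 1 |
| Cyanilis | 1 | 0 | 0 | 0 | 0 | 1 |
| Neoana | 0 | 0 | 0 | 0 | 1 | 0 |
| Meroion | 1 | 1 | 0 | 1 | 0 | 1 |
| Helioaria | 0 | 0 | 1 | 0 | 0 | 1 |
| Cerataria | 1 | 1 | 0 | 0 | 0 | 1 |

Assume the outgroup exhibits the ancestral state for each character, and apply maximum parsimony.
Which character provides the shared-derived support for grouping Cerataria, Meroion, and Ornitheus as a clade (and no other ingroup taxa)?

Character polarity is set by the outgroup: the derived state is whichever differs from the outgroup's state, so for V, VI the derived state is '0', and for the remaining characters it is '1'.
Only Cerataria, Cyanilis, Meroion, and Ornitheus show the derived state '1' for I, supporting them as a clade.
Only Cerataria, Meroion, and Ornitheus show the derived state '1' for II, supporting them as a clade.
III: derived state '1' in Helioaria only — an autapomorphy, so it tells us nothing about relationships among taxa.
Only Meroion and Ornitheus show the derived state '1' for IV, supporting them as a clade.
V (derived state '0') is shared by Cerataria, Cyanilis, Helioaria, Meroion, and Ornitheus — a synapomorphy uniting that clade.
VI: derived state '0' in Neoana only — an autapomorphy, so it tells us nothing about relationships among taxa.
Most parsimonious ingroup topology: (((((Ornitheus,Meroion),Cerataria),Cyanilis),Helioaria),Neoana).
The clade {Cerataria, Meroion, Ornitheus} is supported by II: its derived state '1' occurs in exactly those taxa and in no other taxon (including the outgroup).

II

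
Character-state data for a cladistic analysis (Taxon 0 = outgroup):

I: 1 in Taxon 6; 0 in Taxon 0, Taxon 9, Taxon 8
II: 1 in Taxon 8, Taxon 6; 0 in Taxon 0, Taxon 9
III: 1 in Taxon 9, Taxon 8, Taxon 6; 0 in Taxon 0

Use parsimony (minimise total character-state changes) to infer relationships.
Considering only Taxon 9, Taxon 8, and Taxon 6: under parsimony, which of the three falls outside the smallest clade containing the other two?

The outgroup has state '0' for every character, so '1' is the derived state throughout.
I: derived state '1' in Taxon 6 only — an autapomorphy, so it tells us nothing about relationships among taxa.
II (derived state '1') is shared by Taxon 6 and Taxon 8 — a synapomorphy uniting that clade.
All ingroup taxa share the derived state '1' for III; it defines the ingroup but does not resolve relationships within it.
Most parsimonious ingroup topology: (Taxon 9,(Taxon 8,Taxon 6)).
Taxon 8 and Taxon 6 share a more recent common ancestor with each other than either does with Taxon 9, so Taxon 9 is the least closely related of the three.

Taxon 9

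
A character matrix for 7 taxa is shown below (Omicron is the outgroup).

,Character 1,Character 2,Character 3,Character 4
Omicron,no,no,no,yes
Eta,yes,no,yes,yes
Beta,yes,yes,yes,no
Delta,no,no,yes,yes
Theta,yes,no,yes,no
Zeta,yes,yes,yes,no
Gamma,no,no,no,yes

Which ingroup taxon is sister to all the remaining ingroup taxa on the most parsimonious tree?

Gamma

Character polarity is set by the outgroup: the derived state is whichever differs from the outgroup's state, so for Character 4 the derived state is 'no', and for the remaining characters it is 'yes'.
Only Beta, Eta, Theta, and Zeta show the derived state 'yes' for Character 1, supporting them as a clade.
Character 2 (derived state 'yes') is shared by Beta and Zeta — a synapomorphy uniting that clade.
Character 3 (derived state 'yes') is shared by Beta, Delta, Eta, Theta, and Zeta — a synapomorphy uniting that clade.
Character 4: derived state 'no' in Beta, Theta, and Zeta only — synapomorphy for {Beta, Theta, Zeta}.
Most parsimonious ingroup topology: (((Eta,((Beta,Zeta),Theta)),Delta),Gamma).
Gamma is sister to the clade containing all other ingroup taxa, so it is the earliest-diverging (most basal) ingroup lineage.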